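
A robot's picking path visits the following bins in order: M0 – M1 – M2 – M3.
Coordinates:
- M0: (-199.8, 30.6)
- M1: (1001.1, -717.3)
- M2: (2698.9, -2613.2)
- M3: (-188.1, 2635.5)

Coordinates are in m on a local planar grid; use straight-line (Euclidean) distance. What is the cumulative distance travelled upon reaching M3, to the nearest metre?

9950 m

Leg distances:
M0→M1: 1414.7 m  (cumulative 1414.7 m)
M1→M2: 2545.0 m  (cumulative 3959.7 m)
M2→M3: 5990.3 m  (cumulative 9950.0 m)
Cumulative distance at M3 ≈ 9950 m.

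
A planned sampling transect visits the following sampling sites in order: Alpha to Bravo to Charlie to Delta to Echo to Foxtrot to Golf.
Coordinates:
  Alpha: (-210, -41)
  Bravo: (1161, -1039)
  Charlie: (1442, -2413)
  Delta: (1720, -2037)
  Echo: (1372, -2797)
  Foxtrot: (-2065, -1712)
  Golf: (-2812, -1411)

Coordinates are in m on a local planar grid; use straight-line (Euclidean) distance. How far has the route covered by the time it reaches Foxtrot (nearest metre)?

8006 m

Leg distances:
Alpha→Bravo: 1695.8 m  (cumulative 1695.8 m)
Bravo→Charlie: 1402.4 m  (cumulative 3098.2 m)
Charlie→Delta: 467.6 m  (cumulative 3565.8 m)
Delta→Echo: 835.9 m  (cumulative 4401.7 m)
Echo→Foxtrot: 3604.2 m  (cumulative 8005.9 m)
Cumulative distance at Foxtrot ≈ 8006 m.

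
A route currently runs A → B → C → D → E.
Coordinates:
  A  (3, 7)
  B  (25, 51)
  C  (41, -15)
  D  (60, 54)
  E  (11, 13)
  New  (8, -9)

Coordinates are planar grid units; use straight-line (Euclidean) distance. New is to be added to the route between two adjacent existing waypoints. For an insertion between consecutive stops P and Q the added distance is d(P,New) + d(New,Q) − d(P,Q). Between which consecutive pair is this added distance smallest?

between B and C

Added distance for inserting New between each consecutive pair:
A–B: 29.9
B–C: 28.0
C–D: 43.7
D–E: 40.0
Smallest added distance is 28.0, inserting between B and C.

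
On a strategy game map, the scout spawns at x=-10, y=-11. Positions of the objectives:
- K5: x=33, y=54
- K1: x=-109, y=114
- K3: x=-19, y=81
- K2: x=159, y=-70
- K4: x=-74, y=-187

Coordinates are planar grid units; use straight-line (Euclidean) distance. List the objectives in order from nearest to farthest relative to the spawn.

Computing each straight-line distance from x=-10, y=-11:
K5 x=33, y=54: 77.9
K3 x=-19, y=81: 92.4
K1 x=-109, y=114: 159.5
K2 x=159, y=-70: 179.0
K4 x=-74, y=-187: 187.3

K5, K3, K1, K2, K4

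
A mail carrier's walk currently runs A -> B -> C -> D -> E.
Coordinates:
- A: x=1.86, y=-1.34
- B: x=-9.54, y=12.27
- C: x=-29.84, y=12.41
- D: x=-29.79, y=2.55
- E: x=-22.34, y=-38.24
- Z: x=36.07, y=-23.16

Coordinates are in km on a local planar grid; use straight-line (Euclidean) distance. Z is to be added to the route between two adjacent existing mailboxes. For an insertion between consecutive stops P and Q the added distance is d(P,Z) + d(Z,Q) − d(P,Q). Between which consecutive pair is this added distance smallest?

between A and B

Added distance for inserting Z between each consecutive pair:
A–B: 80.6 km
B–C: 112.3 km
C–D: 135.7 km
D–E: 89.6 km
Smallest added distance is 80.6 km, inserting between A and B.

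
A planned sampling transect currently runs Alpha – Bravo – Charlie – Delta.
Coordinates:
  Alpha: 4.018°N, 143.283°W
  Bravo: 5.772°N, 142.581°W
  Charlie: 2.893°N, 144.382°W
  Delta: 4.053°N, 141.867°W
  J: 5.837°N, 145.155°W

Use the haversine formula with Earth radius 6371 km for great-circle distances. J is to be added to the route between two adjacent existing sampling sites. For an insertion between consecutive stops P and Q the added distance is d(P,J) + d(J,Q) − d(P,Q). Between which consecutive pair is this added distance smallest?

Added distance for inserting J between each consecutive pair:
Alpha–Bravo: 364.6 km
Bravo–Charlie: 245.9 km
Charlie–Delta: 445.6 km
Smallest added distance is 245.9 km, inserting between Bravo and Charlie.

between Bravo and Charlie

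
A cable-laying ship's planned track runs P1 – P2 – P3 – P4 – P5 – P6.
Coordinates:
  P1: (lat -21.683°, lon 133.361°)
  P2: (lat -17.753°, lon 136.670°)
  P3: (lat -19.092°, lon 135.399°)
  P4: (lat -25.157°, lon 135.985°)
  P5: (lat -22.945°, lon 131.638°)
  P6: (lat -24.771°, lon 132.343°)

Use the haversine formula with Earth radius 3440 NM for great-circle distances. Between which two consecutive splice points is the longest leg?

Leg distances:
P1→P2: 301.1 NM
P2→P3: 108.2 NM
P3→P4: 365.6 NM
P4→P5: 272.8 NM
P5→P6: 116.3 NM
The longest leg is P3–P4 at 365.6 NM.

P3–P4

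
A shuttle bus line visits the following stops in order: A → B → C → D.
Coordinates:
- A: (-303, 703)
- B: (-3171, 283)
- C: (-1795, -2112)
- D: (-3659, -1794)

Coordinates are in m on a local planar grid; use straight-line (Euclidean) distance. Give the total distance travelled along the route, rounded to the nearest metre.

Leg distances:
A→B: 2898.6 m  (cumulative 2898.6 m)
B→C: 2762.1 m  (cumulative 5660.7 m)
C→D: 1890.9 m  (cumulative 7551.7 m)
Total route length ≈ 7552 m.

7552 m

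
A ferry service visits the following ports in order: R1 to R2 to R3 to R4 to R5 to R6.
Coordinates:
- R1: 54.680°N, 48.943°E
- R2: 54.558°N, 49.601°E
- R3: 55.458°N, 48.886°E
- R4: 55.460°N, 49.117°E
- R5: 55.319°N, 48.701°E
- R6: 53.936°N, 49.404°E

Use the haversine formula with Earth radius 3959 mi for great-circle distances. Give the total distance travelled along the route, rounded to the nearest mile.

224 mi

Leg distances:
R1→R2: 27.6 mi  (cumulative 27.6 mi)
R2→R3: 68.3 mi  (cumulative 96.0 mi)
R3→R4: 9.1 mi  (cumulative 105.0 mi)
R4→R5: 19.0 mi  (cumulative 124.0 mi)
R5→R6: 99.6 mi  (cumulative 223.7 mi)
Total route length ≈ 224 mi.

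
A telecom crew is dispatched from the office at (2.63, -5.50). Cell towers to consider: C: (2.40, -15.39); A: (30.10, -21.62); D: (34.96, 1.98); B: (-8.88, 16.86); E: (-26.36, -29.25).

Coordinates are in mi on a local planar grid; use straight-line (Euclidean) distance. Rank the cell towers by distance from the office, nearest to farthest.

C, B, A, D, E

Distances from the office:
C (2.40, -15.39): 9.9 mi
B (-8.88, 16.86): 25.1 mi
A (30.10, -21.62): 31.9 mi
D (34.96, 1.98): 33.2 mi
E (-26.36, -29.25): 37.5 mi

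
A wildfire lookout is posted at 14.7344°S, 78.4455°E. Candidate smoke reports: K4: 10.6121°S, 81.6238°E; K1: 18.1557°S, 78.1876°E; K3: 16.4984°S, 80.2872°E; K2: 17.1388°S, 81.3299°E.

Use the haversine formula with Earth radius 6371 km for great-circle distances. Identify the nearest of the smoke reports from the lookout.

K3

Distance to each, sorted:
K3: 278.2 km
K1: 381.4 km
K2: 408.1 km
K4: 573.5 km
The nearest is K3 at 278.2 km.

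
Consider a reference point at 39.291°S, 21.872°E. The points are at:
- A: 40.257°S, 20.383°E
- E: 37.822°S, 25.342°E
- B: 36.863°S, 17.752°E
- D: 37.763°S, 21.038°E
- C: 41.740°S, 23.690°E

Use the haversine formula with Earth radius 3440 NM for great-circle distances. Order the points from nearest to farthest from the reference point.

A, D, C, E, B

Computing each great-circle distance from 39.291°S, 21.872°E:
A 40.257°S, 20.383°E: 89.9 NM
D 37.763°S, 21.038°E: 99.8 NM
C 41.740°S, 23.690°E: 168.8 NM
E 37.822°S, 25.342°E: 185.2 NM
B 36.863°S, 17.752°E: 243.2 NM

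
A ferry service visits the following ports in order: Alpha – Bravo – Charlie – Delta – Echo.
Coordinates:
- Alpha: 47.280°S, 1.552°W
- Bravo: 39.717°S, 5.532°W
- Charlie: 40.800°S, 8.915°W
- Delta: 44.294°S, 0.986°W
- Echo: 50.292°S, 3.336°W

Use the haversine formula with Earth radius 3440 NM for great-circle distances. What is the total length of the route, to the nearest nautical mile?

Leg distances:
Alpha→Bravo: 485.9 NM  (cumulative 485.9 NM)
Bravo→Charlie: 168.1 NM  (cumulative 653.9 NM)
Charlie→Delta: 408.4 NM  (cumulative 1062.3 NM)
Delta→Echo: 372.6 NM  (cumulative 1434.9 NM)
Total route length ≈ 1435 NM.

1435 NM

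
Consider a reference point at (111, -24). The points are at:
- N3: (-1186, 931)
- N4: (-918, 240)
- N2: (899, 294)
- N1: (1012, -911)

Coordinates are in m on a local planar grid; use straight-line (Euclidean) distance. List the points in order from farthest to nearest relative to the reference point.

Computing each straight-line distance from (111, -24):
N3 (-1186, 931): 1610.7 m
N1 (1012, -911): 1264.3 m
N4 (-918, 240): 1062.3 m
N2 (899, 294): 849.7 m

N3, N1, N4, N2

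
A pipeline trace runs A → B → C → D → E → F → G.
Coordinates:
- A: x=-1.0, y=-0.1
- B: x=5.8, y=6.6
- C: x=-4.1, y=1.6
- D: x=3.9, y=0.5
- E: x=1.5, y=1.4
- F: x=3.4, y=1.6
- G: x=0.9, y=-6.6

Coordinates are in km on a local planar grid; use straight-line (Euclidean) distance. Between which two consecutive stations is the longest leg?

B–C

Leg distances:
A→B: 9.5 km
B→C: 11.1 km
C→D: 8.1 km
D→E: 2.6 km
E→F: 1.9 km
F→G: 8.6 km
The longest leg is B–C at 11.1 km.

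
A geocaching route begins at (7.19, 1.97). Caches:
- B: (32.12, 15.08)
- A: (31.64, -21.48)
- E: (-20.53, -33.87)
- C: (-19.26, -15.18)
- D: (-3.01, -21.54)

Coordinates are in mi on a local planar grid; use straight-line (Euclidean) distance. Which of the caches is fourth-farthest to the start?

Distance to each, sorted:
E: 45.3 mi
A: 33.9 mi
C: 31.5 mi
B: 28.2 mi
D: 25.6 mi
The fourth-farthest is B at 28.2 mi.

B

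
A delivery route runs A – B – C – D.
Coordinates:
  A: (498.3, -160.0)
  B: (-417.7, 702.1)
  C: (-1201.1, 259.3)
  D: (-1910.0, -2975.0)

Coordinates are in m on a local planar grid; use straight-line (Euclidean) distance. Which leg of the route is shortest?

B–C

Leg distances:
A→B: 1257.9 m
B→C: 899.9 m
C→D: 3311.1 m
The shortest leg is B–C at 899.9 m.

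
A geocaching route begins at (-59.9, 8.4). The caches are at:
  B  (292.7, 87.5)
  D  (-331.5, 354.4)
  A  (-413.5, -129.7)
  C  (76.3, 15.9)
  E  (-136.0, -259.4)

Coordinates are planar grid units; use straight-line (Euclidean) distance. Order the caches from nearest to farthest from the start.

C, E, B, A, D

Distances from the start:
C (76.3, 15.9): 136.4
E (-136.0, -259.4): 278.4
B (292.7, 87.5): 361.4
A (-413.5, -129.7): 379.6
D (-331.5, 354.4): 439.9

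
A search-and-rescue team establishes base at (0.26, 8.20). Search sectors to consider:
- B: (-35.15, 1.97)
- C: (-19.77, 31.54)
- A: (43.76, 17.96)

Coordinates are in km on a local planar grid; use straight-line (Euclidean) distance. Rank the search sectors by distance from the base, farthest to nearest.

Distances from the base:
A (43.76, 17.96): 44.6 km
B (-35.15, 1.97): 36.0 km
C (-19.77, 31.54): 30.8 km

A, B, C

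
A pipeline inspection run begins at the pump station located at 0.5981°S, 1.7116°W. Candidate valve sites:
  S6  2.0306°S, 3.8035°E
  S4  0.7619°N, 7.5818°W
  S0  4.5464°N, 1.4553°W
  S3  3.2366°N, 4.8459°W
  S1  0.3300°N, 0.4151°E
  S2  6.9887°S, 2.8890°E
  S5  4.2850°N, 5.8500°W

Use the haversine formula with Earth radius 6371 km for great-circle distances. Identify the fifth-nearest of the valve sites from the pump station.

S4

Distances from the pump station (0.5981°S, 1.7116°W):
S1: 258.0 km
S3: 550.6 km
S0: 572.8 km
S6: 633.4 km
S4: 670.0 km
S5: 711.5 km
S2: 874.8 km
The fifth-nearest is S4 at 670.0 km.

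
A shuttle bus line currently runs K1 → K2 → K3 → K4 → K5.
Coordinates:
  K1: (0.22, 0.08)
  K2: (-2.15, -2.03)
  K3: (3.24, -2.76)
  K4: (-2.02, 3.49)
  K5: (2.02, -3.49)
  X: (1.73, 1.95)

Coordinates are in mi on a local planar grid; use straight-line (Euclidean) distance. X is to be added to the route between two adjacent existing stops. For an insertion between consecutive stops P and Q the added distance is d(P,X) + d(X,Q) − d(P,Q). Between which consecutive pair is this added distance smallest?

between K3 and K4

Added distance for inserting X between each consecutive pair:
K1–K2: 4.8 mi
K2–K3: 5.1 mi
K3–K4: 0.8 mi
K4–K5: 1.4 mi
Smallest added distance is 0.8 mi, inserting between K3 and K4.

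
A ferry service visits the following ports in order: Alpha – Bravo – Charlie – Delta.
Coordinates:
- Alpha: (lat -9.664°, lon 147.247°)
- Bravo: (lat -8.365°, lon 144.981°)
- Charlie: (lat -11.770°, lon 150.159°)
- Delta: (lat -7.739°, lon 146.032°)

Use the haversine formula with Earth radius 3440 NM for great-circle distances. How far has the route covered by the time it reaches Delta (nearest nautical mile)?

Leg distances:
Alpha→Bravo: 155.4 NM  (cumulative 155.4 NM)
Bravo→Charlie: 368.0 NM  (cumulative 523.4 NM)
Charlie→Delta: 343.8 NM  (cumulative 867.2 NM)
Cumulative distance at Delta ≈ 867 NM.

867 NM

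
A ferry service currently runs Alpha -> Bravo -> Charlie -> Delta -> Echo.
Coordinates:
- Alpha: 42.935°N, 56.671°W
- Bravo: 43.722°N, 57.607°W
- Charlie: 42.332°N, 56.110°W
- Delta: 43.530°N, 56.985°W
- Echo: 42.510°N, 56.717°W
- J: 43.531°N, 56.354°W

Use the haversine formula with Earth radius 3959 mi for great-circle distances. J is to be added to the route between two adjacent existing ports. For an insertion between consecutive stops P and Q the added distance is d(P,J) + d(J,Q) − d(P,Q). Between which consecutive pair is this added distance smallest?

between Charlie and Delta

Added distance for inserting J between each consecutive pair:
Alpha–Bravo: 36.3 mi
Bravo–Charlie: 25.6 mi
Charlie–Delta: 21.5 mi
Delta–Echo: 32.7 mi
Smallest added distance is 21.5 mi, inserting between Charlie and Delta.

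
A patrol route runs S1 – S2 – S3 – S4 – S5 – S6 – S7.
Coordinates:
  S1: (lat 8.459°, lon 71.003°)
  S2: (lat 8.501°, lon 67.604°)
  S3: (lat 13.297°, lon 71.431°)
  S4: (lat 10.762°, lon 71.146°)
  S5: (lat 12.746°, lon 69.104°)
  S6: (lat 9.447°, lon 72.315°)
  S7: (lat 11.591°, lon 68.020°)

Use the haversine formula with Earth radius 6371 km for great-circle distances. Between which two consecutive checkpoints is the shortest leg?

Leg distances:
S1→S2: 373.8 km
S2→S3: 677.4 km
S3→S4: 283.6 km
S4→S5: 313.2 km
S5→S6: 507.2 km
S6→S7: 526.6 km
The shortest leg is S3–S4 at 283.6 km.

S3–S4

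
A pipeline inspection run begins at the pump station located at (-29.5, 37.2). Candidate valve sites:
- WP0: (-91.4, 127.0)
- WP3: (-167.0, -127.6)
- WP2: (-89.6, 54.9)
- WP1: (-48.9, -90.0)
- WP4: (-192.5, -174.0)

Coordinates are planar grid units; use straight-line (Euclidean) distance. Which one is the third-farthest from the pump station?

WP1

Distances from the pump station ((-29.5, 37.2)):
WP4: 266.8
WP3: 214.6
WP1: 128.7
WP0: 109.1
WP2: 62.7
The third-farthest is WP1 at 128.7.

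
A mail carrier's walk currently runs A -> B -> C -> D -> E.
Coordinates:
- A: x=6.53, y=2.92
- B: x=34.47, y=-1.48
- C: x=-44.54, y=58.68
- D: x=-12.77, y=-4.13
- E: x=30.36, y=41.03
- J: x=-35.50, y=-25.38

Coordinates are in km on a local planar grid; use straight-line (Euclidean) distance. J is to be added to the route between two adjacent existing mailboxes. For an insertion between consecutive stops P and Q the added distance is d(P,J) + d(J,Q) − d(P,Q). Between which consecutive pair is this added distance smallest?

Added distance for inserting J between each consecutive pair:
A–B: 96.3 km
B–C: 59.2 km
C–D: 45.3 km
D–E: 62.2 km
Smallest added distance is 45.3 km, inserting between C and D.

between C and D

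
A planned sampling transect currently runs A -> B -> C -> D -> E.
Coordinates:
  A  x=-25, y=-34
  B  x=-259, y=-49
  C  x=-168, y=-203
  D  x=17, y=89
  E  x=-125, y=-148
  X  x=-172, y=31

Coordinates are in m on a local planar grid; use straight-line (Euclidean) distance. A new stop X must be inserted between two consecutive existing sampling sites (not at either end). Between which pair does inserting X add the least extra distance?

between A and B

Added distance for inserting X between each consecutive pair:
A–B: 44.4 m
B–C: 173.3 m
C–D: 86.1 m
D–E: 106.5 m
Smallest added distance is 44.4 m, inserting between A and B.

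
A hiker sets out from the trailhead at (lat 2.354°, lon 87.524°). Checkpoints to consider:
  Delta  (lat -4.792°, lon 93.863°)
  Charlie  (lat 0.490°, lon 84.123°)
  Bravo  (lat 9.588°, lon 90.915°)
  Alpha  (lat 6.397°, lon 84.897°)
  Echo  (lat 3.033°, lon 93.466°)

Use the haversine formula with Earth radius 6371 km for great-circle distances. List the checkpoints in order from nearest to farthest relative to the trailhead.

Distance from the trailhead at (lat 2.354°, lon 87.524°) to each:
Charlie (lat 0.490°, lon 84.123°): 431.1 km
Alpha (lat 6.397°, lon 84.897°): 535.6 km
Echo (lat 3.033°, lon 93.466°): 664.3 km
Bravo (lat 9.588°, lon 90.915°): 887.4 km
Delta (lat -4.792°, lon 93.863°): 1061.8 km

Charlie, Alpha, Echo, Bravo, Delta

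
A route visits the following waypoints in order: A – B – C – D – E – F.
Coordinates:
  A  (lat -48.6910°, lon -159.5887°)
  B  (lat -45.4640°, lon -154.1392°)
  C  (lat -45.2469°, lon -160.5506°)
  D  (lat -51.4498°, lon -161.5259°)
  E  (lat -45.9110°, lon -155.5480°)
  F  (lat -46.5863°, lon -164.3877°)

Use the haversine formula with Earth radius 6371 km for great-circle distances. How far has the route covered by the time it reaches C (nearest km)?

Leg distances:
A→B: 546.6 km  (cumulative 546.6 km)
B→C: 501.4 km  (cumulative 1048.0 km)
Cumulative distance at C ≈ 1048 km.

1048 km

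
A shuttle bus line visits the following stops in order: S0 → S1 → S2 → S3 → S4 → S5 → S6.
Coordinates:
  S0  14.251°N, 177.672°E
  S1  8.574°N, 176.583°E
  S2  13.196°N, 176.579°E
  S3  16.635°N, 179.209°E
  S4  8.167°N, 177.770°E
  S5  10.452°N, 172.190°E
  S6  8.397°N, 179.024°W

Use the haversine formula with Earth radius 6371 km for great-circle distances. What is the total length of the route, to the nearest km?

4239 km

Leg distances:
S0→S1: 642.3 km  (cumulative 642.3 km)
S1→S2: 513.9 km  (cumulative 1156.2 km)
S2→S3: 475.5 km  (cumulative 1631.7 km)
S3→S4: 954.5 km  (cumulative 2586.2 km)
S4→S5: 662.9 km  (cumulative 3249.0 km)
S5→S6: 990.4 km  (cumulative 4239.4 km)
Total route length ≈ 4239 km.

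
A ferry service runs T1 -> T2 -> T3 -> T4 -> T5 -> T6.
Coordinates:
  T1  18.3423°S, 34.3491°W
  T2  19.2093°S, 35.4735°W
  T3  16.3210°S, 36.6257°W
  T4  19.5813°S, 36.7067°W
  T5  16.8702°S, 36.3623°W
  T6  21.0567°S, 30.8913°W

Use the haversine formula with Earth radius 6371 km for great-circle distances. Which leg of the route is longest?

T5–T6

Leg distances:
T1→T2: 152.7 km
T2→T3: 343.6 km
T3→T4: 362.6 km
T4→T5: 303.6 km
T5→T6: 739.9 km
The longest leg is T5–T6 at 739.9 km.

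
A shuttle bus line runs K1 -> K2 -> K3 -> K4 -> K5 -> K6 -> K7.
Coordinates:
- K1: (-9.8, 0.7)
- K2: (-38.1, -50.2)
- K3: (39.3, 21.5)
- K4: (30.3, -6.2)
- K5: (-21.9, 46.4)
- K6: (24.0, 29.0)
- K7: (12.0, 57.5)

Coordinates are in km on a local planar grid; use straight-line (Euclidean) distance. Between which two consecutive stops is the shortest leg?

Leg distances:
K1→K2: 58.2 km
K2→K3: 105.5 km
K3→K4: 29.1 km
K4→K5: 74.1 km
K5→K6: 49.1 km
K6→K7: 30.9 km
The shortest leg is K3–K4 at 29.1 km.

K3–K4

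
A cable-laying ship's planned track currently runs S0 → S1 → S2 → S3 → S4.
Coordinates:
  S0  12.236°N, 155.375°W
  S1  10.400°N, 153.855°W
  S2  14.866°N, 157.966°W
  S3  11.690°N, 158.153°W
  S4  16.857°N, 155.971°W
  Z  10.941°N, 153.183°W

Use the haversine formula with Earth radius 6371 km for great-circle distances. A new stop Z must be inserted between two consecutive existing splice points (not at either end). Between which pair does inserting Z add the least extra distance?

Added distance for inserting Z between each consecutive pair:
S0–S1: 110.8 km
S1–S2: 105.1 km
S2–S3: 872.1 km
S3–S4: 650.8 km
Smallest added distance is 105.1 km, inserting between S1 and S2.

between S1 and S2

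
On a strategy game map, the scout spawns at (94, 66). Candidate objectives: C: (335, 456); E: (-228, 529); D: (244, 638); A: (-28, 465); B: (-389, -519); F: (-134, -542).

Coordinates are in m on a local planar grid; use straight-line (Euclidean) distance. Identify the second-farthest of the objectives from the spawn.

Distance to each, sorted:
B: 758.6 m
F: 649.3 m
D: 591.3 m
E: 564.0 m
C: 458.5 m
A: 417.2 m
The second-farthest is F at 649.3 m.

F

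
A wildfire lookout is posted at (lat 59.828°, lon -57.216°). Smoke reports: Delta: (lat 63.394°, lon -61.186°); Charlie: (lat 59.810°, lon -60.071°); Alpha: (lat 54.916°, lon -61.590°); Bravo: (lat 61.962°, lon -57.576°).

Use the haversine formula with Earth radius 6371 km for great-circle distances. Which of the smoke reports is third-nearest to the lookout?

Distances from the lookout ((lat 59.828°, lon -57.216°)):
Charlie: 159.6 km
Bravo: 238.1 km
Delta: 448.5 km
Alpha: 605.6 km
The third-nearest is Delta at 448.5 km.

Delta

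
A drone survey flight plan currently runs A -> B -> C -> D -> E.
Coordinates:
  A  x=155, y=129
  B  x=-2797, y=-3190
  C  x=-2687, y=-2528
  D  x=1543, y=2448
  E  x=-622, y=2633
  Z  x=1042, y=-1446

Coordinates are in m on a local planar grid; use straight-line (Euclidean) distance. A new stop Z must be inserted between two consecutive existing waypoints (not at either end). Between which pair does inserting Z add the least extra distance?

between C and D

Added distance for inserting Z between each consecutive pair:
A–B: 1582.3 m
B–C: 7428.3 m
C–D: 1277.9 m
D–E: 6158.6 m
Smallest added distance is 1277.9 m, inserting between C and D.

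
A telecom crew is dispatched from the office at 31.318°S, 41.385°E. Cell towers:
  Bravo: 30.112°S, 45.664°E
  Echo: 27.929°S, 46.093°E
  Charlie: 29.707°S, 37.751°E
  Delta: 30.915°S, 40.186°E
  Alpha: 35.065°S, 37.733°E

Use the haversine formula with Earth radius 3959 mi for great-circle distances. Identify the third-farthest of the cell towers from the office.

Bravo

Distances from the office (31.318°S, 41.385°E):
Echo: 367.1 mi
Alpha: 334.0 mi
Bravo: 267.5 mi
Charlie: 243.3 mi
Delta: 76.2 mi
The third-farthest is Bravo at 267.5 mi.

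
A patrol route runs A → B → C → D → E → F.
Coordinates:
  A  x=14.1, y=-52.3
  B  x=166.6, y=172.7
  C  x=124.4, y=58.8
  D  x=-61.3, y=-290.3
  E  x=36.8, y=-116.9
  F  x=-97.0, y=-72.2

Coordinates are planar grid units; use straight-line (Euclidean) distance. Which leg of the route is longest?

Leg distances:
A→B: 271.8
B→C: 121.5
C→D: 395.4
D→E: 199.2
E→F: 141.1
The longest leg is C–D at 395.4.

C–D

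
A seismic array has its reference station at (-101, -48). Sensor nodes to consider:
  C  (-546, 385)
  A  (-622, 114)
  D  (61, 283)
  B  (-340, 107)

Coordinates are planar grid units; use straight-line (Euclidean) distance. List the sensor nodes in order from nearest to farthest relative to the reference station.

B, D, A, C

Distances from the reference station:
B (-340, 107): 284.9
D (61, 283): 368.5
A (-622, 114): 545.6
C (-546, 385): 620.9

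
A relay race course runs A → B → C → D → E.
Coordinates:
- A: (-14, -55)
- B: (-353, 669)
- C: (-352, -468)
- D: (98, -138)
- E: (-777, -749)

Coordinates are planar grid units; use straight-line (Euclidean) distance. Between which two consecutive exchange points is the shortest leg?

Leg distances:
A→B: 799.4
B→C: 1137.0
C→D: 558.0
D→E: 1067.2
The shortest leg is C–D at 558.0.

C–D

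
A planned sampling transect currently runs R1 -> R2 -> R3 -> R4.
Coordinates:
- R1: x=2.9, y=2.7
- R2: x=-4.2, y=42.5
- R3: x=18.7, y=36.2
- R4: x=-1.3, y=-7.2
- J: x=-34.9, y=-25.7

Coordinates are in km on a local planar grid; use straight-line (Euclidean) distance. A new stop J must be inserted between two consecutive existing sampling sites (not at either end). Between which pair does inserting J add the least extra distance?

Added distance for inserting J between each consecutive pair:
R1–R2: 81.6 km
R2–R3: 132.9 km
R3–R4: 72.5 km
Smallest added distance is 72.5 km, inserting between R3 and R4.

between R3 and R4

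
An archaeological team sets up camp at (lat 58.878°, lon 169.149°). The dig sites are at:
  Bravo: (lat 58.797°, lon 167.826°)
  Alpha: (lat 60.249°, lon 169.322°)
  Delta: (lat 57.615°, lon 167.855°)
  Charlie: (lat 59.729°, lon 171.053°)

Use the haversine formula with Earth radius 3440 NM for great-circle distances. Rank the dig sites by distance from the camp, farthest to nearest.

Delta, Alpha, Charlie, Bravo

Computing each great-circle distance from (lat 58.878°, lon 169.149°):
Delta (lat 57.615°, lon 167.855°): 86.1 NM
Alpha (lat 60.249°, lon 169.322°): 82.5 NM
Charlie (lat 59.729°, lon 171.053°): 77.6 NM
Bravo (lat 58.797°, lon 167.826°): 41.4 NM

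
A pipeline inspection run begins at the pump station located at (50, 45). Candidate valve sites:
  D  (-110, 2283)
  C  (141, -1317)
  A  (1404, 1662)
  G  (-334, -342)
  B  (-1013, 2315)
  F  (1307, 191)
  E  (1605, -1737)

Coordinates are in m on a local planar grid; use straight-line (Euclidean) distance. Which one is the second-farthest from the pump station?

E

Distance to each, sorted:
B: 2506.6 m
E: 2365.1 m
D: 2243.7 m
A: 2109.0 m
C: 1365.0 m
F: 1265.5 m
G: 545.2 m
The second-farthest is E at 2365.1 m.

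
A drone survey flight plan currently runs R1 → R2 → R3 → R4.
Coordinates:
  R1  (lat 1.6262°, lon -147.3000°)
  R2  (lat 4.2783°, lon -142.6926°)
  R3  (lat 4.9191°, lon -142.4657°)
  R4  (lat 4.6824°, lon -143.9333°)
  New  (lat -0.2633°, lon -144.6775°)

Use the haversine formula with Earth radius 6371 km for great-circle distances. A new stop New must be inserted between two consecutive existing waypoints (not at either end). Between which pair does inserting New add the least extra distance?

Added distance for inserting New between each consecutive pair:
R1–R2: 319.9 km
R2–R3: 1101.9 km
R3–R4: 1017.8 km
Smallest added distance is 319.9 km, inserting between R1 and R2.

between R1 and R2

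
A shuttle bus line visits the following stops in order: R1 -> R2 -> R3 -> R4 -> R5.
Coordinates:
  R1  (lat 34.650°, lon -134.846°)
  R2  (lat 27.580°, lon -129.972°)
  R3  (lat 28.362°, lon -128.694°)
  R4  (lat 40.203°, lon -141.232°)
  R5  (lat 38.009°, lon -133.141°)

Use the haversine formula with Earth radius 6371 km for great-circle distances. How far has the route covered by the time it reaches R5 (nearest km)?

Leg distances:
R1→R2: 912.5 km  (cumulative 912.5 km)
R2→R3: 152.7 km  (cumulative 1065.2 km)
R3→R4: 1745.7 km  (cumulative 2810.9 km)
R4→R5: 739.2 km  (cumulative 3550.1 km)
Cumulative distance at R5 ≈ 3550 km.

3550 km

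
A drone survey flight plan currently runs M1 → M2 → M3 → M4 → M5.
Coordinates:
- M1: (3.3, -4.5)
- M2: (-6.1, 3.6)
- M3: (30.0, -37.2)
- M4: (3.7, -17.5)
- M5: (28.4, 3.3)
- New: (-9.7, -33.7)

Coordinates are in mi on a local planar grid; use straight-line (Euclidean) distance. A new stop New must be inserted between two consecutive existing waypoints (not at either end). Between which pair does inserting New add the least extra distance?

Added distance for inserting New between each consecutive pair:
M1–M2: 57.0 mi
M2–M3: 22.8 mi
M3–M4: 28.0 mi
M4–M5: 41.8 mi
Smallest added distance is 22.8 mi, inserting between M2 and M3.

between M2 and M3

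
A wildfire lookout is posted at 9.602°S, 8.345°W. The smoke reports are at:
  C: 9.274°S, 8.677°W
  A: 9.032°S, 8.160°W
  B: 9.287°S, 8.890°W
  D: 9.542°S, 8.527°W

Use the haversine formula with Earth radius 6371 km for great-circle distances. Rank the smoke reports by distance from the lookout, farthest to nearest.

Distances from the lookout:
B 9.287°S, 8.890°W: 69.3 km
A 9.032°S, 8.160°W: 66.6 km
C 9.274°S, 8.677°W: 51.5 km
D 9.542°S, 8.527°W: 21.0 km

B, A, C, D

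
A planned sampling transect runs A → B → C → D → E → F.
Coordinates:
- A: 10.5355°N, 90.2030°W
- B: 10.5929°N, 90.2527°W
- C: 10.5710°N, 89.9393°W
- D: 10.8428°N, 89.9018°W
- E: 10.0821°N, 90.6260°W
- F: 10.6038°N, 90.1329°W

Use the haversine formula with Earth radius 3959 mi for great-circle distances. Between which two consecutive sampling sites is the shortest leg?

Leg distances:
A→B: 5.2 mi
B→C: 21.3 mi
C→D: 19.0 mi
D→E: 72.0 mi
E→F: 49.2 mi
The shortest leg is A–B at 5.2 mi.

A–B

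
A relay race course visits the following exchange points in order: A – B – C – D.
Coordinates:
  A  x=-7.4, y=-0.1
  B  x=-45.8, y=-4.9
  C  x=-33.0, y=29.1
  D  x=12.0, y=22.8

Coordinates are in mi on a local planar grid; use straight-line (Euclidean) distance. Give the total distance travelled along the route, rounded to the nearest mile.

120 mi

Leg distances:
A→B: 38.7 mi  (cumulative 38.7 mi)
B→C: 36.3 mi  (cumulative 75.0 mi)
C→D: 45.4 mi  (cumulative 120.5 mi)
Total route length ≈ 120 mi.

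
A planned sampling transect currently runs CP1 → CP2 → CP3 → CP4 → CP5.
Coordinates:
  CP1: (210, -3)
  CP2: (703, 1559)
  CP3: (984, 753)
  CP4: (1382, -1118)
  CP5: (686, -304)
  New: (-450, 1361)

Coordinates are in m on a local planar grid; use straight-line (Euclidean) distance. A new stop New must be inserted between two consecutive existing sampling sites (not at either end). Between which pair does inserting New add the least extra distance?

between CP1 and CP2

Added distance for inserting New between each consecutive pair:
CP1–CP2: 1047.2 m
CP2–CP3: 1873.9 m
CP3–CP4: 2727.2 m
CP4–CP5: 4027.1 m
Smallest added distance is 1047.2 m, inserting between CP1 and CP2.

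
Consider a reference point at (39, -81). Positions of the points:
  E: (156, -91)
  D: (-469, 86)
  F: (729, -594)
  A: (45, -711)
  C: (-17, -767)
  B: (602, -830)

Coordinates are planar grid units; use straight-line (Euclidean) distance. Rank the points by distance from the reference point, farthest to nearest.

B, F, C, A, D, E

Distances from the reference point:
B (602, -830): 937.0
F (729, -594): 859.8
C (-17, -767): 688.3
A (45, -711): 630.0
D (-469, 86): 534.7
E (156, -91): 117.4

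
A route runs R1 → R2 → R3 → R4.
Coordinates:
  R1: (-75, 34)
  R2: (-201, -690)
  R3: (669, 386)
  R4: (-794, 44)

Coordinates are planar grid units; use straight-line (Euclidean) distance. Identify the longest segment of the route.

Leg distances:
R1→R2: 734.9
R2→R3: 1383.7
R3→R4: 1502.4
The longest leg is R3–R4 at 1502.4.

R3–R4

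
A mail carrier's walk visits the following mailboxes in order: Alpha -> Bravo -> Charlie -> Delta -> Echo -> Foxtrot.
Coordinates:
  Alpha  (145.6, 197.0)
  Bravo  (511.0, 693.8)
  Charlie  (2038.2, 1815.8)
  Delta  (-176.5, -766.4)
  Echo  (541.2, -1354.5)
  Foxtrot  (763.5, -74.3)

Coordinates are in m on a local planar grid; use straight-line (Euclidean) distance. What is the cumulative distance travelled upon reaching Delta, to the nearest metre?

5914 m

Leg distances:
Alpha→Bravo: 616.7 m  (cumulative 616.7 m)
Bravo→Charlie: 1895.1 m  (cumulative 2511.8 m)
Charlie→Delta: 3401.9 m  (cumulative 5913.6 m)
Cumulative distance at Delta ≈ 5914 m.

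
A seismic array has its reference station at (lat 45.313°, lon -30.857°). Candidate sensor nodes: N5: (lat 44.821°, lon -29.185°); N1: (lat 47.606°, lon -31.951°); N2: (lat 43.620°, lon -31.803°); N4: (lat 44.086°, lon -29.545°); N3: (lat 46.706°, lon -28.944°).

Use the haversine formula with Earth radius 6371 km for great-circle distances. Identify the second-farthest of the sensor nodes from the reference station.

N3

Distances from the reference station ((lat 45.313°, lon -30.857°)):
N1: 268.4 km
N3: 214.0 km
N2: 202.7 km
N4: 171.4 km
N5: 142.2 km
The second-farthest is N3 at 214.0 km.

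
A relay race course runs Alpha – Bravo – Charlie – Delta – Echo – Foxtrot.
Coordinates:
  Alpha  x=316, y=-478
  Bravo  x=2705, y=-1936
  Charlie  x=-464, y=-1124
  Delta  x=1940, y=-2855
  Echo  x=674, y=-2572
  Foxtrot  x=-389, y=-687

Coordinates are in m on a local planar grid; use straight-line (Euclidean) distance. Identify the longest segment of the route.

Leg distances:
Alpha→Bravo: 2798.8 m
Bravo→Charlie: 3271.4 m
Charlie→Delta: 2962.4 m
Delta→Echo: 1297.2 m
Echo→Foxtrot: 2164.1 m
The longest leg is Bravo–Charlie at 3271.4 m.

Bravo–Charlie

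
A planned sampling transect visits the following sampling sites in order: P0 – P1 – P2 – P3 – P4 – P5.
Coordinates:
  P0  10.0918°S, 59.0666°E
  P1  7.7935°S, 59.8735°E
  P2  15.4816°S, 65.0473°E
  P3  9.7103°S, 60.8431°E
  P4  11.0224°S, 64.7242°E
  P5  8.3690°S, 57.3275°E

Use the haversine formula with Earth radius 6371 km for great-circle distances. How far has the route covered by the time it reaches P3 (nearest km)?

2081 km

Leg distances:
P0→P1: 270.5 km  (cumulative 270.5 km)
P1→P2: 1023.6 km  (cumulative 1294.1 km)
P2→P3: 787.3 km  (cumulative 2081.4 km)
Cumulative distance at P3 ≈ 2081 km.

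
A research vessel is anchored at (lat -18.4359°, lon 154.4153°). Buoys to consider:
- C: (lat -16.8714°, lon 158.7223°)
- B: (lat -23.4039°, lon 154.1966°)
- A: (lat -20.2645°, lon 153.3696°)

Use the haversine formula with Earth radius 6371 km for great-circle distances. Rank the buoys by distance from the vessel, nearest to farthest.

Computing each great-circle distance from (lat -18.4359°, lon 154.4153°):
A (lat -20.2645°, lon 153.3696°): 231.0 km
C (lat -16.8714°, lon 158.7223°): 488.4 km
B (lat -23.4039°, lon 154.1966°): 552.9 km

A, C, B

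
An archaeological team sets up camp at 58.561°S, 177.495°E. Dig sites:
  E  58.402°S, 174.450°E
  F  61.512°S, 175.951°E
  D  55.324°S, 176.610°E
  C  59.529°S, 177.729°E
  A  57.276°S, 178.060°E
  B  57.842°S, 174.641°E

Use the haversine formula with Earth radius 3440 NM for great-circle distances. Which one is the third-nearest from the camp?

E

Distance to each, sorted:
C: 58.6 NM
A: 79.2 NM
E: 96.0 NM
B: 100.1 NM
F: 183.1 NM
D: 196.5 NM
The third-nearest is E at 96.0 NM.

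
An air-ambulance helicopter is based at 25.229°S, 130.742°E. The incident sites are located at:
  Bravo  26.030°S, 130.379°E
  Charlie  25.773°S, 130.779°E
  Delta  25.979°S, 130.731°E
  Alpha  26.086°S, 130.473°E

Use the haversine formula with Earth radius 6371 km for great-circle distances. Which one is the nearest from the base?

Charlie

Distances from the base (25.229°S, 130.742°E):
Charlie: 60.6 km
Delta: 83.4 km
Bravo: 96.2 km
Alpha: 99.0 km
The nearest is Charlie at 60.6 km.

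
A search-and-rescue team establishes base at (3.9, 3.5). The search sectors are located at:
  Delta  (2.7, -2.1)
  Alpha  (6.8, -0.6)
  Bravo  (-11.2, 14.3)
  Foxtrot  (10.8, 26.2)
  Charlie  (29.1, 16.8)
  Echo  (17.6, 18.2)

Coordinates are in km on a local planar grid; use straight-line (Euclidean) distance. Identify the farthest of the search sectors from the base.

Charlie

Distance to each, sorted:
Charlie: 28.5 km
Foxtrot: 23.7 km
Echo: 20.1 km
Bravo: 18.6 km
Delta: 5.7 km
Alpha: 5.0 km
The farthest is Charlie at 28.5 km.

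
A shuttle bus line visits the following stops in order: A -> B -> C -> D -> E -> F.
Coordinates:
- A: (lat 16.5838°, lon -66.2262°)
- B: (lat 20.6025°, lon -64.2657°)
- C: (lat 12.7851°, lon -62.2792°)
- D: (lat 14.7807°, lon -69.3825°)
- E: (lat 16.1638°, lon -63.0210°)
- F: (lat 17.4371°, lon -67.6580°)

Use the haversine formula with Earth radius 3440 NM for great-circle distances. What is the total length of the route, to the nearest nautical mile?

1835 NM

Leg distances:
A→B: 265.8 NM  (cumulative 265.8 NM)
B→C: 483.0 NM  (cumulative 748.8 NM)
C→D: 431.1 NM  (cumulative 1180.0 NM)
D→E: 377.3 NM  (cumulative 1557.3 NM)
E→F: 277.3 NM  (cumulative 1834.6 NM)
Total route length ≈ 1835 NM.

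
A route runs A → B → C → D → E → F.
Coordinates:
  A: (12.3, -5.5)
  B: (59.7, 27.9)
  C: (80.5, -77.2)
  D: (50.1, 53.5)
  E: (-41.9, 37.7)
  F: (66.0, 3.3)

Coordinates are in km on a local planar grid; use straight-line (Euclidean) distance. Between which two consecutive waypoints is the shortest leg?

Leg distances:
A→B: 58.0 km
B→C: 107.1 km
C→D: 134.2 km
D→E: 93.3 km
E→F: 113.3 km
The shortest leg is A–B at 58.0 km.

A–B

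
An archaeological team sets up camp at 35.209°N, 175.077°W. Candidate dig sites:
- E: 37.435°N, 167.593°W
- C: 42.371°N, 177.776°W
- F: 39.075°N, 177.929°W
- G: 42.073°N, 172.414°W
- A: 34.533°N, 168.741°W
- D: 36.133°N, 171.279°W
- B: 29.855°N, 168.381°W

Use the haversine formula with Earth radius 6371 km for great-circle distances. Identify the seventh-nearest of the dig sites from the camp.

Distances from the camp (35.209°N, 175.077°W):
D: 358.1 km
F: 498.6 km
A: 582.8 km
E: 714.5 km
G: 797.4 km
C: 829.9 km
B: 864.7 km
The seventh-nearest is B at 864.7 km.

B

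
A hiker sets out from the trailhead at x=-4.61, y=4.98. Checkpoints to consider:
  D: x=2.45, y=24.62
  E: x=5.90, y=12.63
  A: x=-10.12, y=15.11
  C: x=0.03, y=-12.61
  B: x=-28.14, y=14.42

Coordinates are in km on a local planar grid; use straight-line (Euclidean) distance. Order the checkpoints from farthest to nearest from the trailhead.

B, D, C, E, A

Computing each straight-line distance from x=-4.61, y=4.98:
B x=-28.14, y=14.42: 25.4 km
D x=2.45, y=24.62: 20.9 km
C x=0.03, y=-12.61: 18.2 km
E x=5.90, y=12.63: 13.0 km
A x=-10.12, y=15.11: 11.5 km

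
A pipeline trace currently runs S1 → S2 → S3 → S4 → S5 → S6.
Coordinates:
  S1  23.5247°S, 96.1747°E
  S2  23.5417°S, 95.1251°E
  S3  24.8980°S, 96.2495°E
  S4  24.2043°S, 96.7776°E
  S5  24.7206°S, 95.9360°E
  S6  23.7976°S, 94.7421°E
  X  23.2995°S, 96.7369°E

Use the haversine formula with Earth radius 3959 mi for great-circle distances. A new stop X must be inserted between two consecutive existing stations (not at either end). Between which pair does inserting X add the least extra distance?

between S1 and S2

Added distance for inserting X between each consecutive pair:
S1–S2: 75.9 mi
S2–S3: 100.7 mi
S3–S4: 118.9 mi
S4–S5: 109.2 mi
S5–S6: 142.8 mi
Smallest added distance is 75.9 mi, inserting between S1 and S2.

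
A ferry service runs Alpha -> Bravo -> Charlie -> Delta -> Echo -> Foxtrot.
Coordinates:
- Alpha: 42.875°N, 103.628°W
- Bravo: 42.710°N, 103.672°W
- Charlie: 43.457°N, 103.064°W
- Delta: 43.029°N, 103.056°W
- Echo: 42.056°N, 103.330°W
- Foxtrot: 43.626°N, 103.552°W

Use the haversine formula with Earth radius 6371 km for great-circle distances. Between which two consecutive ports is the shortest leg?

Leg distances:
Alpha→Bravo: 18.7 km
Bravo→Charlie: 96.6 km
Charlie→Delta: 47.6 km
Delta→Echo: 110.5 km
Echo→Foxtrot: 175.5 km
The shortest leg is Alpha–Bravo at 18.7 km.

Alpha–Bravo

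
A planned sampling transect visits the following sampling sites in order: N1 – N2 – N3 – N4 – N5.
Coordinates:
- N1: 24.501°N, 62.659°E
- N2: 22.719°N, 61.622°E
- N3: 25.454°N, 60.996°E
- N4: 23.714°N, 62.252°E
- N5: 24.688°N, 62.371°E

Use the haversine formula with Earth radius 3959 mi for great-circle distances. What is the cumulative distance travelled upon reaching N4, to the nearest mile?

Leg distances:
N1→N2: 139.5 mi  (cumulative 139.5 mi)
N2→N3: 193.1 mi  (cumulative 332.6 mi)
N3→N4: 143.8 mi  (cumulative 476.4 mi)
Cumulative distance at N4 ≈ 476 mi.

476 mi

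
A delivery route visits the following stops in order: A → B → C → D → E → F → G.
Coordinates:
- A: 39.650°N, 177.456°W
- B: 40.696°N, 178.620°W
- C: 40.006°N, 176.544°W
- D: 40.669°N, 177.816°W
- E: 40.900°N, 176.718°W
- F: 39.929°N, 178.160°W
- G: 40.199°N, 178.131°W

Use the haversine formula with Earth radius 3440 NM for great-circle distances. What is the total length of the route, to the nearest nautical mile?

413 NM

Leg distances:
A→B: 82.4 NM  (cumulative 82.4 NM)
B→C: 103.6 NM  (cumulative 186.1 NM)
C→D: 70.5 NM  (cumulative 256.6 NM)
D→E: 51.8 NM  (cumulative 308.4 NM)
E→F: 88.0 NM  (cumulative 396.4 NM)
F→G: 16.3 NM  (cumulative 412.6 NM)
Total route length ≈ 413 NM.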